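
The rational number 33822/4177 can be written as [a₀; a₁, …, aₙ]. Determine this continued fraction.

Apply division with remainder until the remainder is 0:
33822 = 8·4177 + 406, so a_0 = 8
4177 = 10·406 + 117, so a_1 = 10
406 = 3·117 + 55, so a_2 = 3
117 = 2·55 + 7, so a_3 = 2
55 = 7·7 + 6, so a_4 = 7
7 = 1·6 + 1, so a_5 = 1
6 = 6·1 + 0, so a_6 = 6

[8; 10, 3, 2, 7, 1, 6]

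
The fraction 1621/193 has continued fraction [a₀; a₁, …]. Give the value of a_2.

⌊1621/193⌋ = 8, remainder 77
⌊193/77⌋ = 2, remainder 39
⌊77/39⌋ = 1, remainder 38

1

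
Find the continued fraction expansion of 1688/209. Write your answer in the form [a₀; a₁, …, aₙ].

[8; 13, 16]

Repeatedly divide and take the remainder:
⌊1688/209⌋ = 8, remainder 16
⌊209/16⌋ = 13, remainder 1
⌊16/1⌋ = 16, remainder 0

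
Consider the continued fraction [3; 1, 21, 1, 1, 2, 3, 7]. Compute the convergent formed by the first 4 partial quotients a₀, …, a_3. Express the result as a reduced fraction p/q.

91/23

Start with 1.
21 + 1/(1/1) = 21 + 1/1 = 22/1
1 + 1/(22/1) = 1 + 1/22 = 23/22
3 + 1/(23/22) = 3 + 22/23 = 91/23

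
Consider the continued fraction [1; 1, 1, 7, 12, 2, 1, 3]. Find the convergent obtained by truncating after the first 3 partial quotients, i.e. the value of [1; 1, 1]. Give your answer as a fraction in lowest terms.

a_0 = 1: 1/1
a_1 = 1: 2/1
a_2 = 1: 3/2

3/2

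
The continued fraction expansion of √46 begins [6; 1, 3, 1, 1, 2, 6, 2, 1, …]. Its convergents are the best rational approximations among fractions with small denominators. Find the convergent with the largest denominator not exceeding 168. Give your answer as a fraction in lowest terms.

997/147

List convergents until the denominator exceeds the bound:
a_0 = 6: 6/1  (≤ bound)
a_1 = 1: 7/1  (≤ bound)
a_2 = 3: 27/4  (≤ bound)
a_3 = 1: 34/5  (≤ bound)
a_4 = 1: 61/9  (≤ bound)
a_5 = 2: 156/23  (≤ bound)
a_6 = 6: 997/147  (≤ bound)
a_7 = 2: 2150/317  (> 168, stop)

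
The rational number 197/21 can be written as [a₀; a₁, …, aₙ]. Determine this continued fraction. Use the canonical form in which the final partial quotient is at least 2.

[9; 2, 1, 1, 1, 2]

⌊197/21⌋ = 9, remainder 8
⌊21/8⌋ = 2, remainder 5
⌊8/5⌋ = 1, remainder 3
⌊5/3⌋ = 1, remainder 2
⌊3/2⌋ = 1, remainder 1
⌊2/1⌋ = 2, remainder 0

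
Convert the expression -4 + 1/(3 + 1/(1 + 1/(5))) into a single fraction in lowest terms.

-86/23

Start with 5.
1 + 1/(5/1) = 1 + 1/5 = 6/5
3 + 1/(6/5) = 3 + 5/6 = 23/6
-4 + 1/(23/6) = -4 + 6/23 = -86/23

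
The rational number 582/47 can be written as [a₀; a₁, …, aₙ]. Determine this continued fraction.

582 = 12·47 + 18, so a_0 = 12
47 = 2·18 + 11, so a_1 = 2
18 = 1·11 + 7, so a_2 = 1
11 = 1·7 + 4, so a_3 = 1
7 = 1·4 + 3, so a_4 = 1
4 = 1·3 + 1, so a_5 = 1
3 = 3·1 + 0, so a_6 = 3

[12; 2, 1, 1, 1, 1, 3]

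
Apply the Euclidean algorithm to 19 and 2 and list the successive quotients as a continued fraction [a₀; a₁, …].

19 = 9·2 + 1, so a_0 = 9
2 = 2·1 + 0, so a_1 = 2

[9; 2]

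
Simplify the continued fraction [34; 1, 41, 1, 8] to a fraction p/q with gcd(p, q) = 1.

13501/386

Use the convergent recurrence hₖ = aₖ·hₖ₋₁ + hₖ₋₂ (and likewise for the denominators kₖ):
a_0 = 34: 34/1
a_1 = 1: 35/1
a_2 = 41: 1469/42
a_3 = 1: 1504/43
a_4 = 8: 13501/386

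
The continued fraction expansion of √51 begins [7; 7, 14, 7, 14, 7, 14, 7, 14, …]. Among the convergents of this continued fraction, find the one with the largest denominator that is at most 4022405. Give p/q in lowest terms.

List convergents until the denominator exceeds the bound:
a_0 = 7: 7/1  (≤ bound)
a_1 = 7: 50/7  (≤ bound)
a_2 = 14: 707/99  (≤ bound)
a_3 = 7: 4999/700  (≤ bound)
a_4 = 14: 70693/9899  (≤ bound)
a_5 = 7: 499850/69993  (≤ bound)
a_6 = 14: 7068593/989801  (≤ bound)
a_7 = 7: 49980001/6998600  (> 4022405, stop)

7068593/989801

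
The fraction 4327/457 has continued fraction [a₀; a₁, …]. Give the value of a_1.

2

4327 ÷ 457 → quotient 9, remainder 214
457 ÷ 214 → quotient 2, remainder 29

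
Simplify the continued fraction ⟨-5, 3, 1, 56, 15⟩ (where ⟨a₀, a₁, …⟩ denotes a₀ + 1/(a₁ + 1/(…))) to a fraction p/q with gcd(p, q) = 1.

-16189/3409

Work from the innermost term outward:
Start with 15.
56 + 1/(15/1) = 56 + 1/15 = 841/15
1 + 1/(841/15) = 1 + 15/841 = 856/841
3 + 1/(856/841) = 3 + 841/856 = 3409/856
-5 + 1/(3409/856) = -5 + 856/3409 = -16189/3409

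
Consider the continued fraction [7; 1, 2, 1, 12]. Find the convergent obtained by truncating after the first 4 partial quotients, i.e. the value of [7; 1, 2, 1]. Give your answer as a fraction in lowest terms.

Start with 1.
2 + 1/(1/1) = 2 + 1/1 = 3/1
1 + 1/(3/1) = 1 + 1/3 = 4/3
7 + 1/(4/3) = 7 + 3/4 = 31/4

31/4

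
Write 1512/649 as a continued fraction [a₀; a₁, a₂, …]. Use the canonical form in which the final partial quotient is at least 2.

⌊1512/649⌋ = 2, remainder 214
⌊649/214⌋ = 3, remainder 7
⌊214/7⌋ = 30, remainder 4
⌊7/4⌋ = 1, remainder 3
⌊4/3⌋ = 1, remainder 1
⌊3/1⌋ = 3, remainder 0

[2; 3, 30, 1, 1, 3]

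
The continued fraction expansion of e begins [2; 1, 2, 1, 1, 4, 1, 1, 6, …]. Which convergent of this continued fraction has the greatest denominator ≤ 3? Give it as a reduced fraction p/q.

a_0 = 2: 2/1  (≤ bound)
a_1 = 1: 3/1  (≤ bound)
a_2 = 2: 8/3  (≤ bound)
a_3 = 1: 11/4  (> 3, stop)

8/3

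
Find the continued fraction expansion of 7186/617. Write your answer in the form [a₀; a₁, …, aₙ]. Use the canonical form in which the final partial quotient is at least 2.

[11; 1, 1, 1, 4, 1, 8, 4]

7186 = 11·617 + 399, so a_0 = 11
617 = 1·399 + 218, so a_1 = 1
399 = 1·218 + 181, so a_2 = 1
218 = 1·181 + 37, so a_3 = 1
181 = 4·37 + 33, so a_4 = 4
37 = 1·33 + 4, so a_5 = 1
33 = 8·4 + 1, so a_6 = 8
4 = 4·1 + 0, so a_7 = 4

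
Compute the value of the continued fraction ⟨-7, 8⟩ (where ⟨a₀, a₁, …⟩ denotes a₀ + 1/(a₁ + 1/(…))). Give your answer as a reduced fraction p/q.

-55/8

a_0 = -7: -7/1
a_1 = 8: -55/8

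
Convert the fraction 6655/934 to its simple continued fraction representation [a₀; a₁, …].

6655 = 7·934 + 117, so a_0 = 7
934 = 7·117 + 115, so a_1 = 7
117 = 1·115 + 2, so a_2 = 1
115 = 57·2 + 1, so a_3 = 57
2 = 2·1 + 0, so a_4 = 2

[7; 7, 1, 57, 2]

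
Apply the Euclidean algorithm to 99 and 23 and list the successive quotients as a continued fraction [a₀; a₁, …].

[4; 3, 3, 2]

Repeatedly divide and take the remainder:
⌊99/23⌋ = 4, remainder 7
⌊23/7⌋ = 3, remainder 2
⌊7/2⌋ = 3, remainder 1
⌊2/1⌋ = 2, remainder 0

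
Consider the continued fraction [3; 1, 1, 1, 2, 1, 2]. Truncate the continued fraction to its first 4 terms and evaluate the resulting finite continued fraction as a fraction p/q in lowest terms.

11/3

Starting at the tail and folding back:
Start with 1.
1 + 1/(1/1) = 1 + 1/1 = 2/1
1 + 1/(2/1) = 1 + 1/2 = 3/2
3 + 1/(3/2) = 3 + 2/3 = 11/3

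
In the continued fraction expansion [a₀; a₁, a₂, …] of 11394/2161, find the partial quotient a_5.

11394 ÷ 2161 → quotient 5, remainder 589
2161 ÷ 589 → quotient 3, remainder 394
589 ÷ 394 → quotient 1, remainder 195
394 ÷ 195 → quotient 2, remainder 4
195 ÷ 4 → quotient 48, remainder 3
4 ÷ 3 → quotient 1, remainder 1

1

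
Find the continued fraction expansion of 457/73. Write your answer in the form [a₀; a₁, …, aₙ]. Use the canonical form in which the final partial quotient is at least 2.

[6; 3, 1, 5, 3]

457 ÷ 73 → quotient 6, remainder 19
73 ÷ 19 → quotient 3, remainder 16
19 ÷ 16 → quotient 1, remainder 3
16 ÷ 3 → quotient 5, remainder 1
3 ÷ 1 → quotient 3, remainder 0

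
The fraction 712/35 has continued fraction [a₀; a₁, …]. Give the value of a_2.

Run the Euclidean algorithm, recording each quotient:
712 ÷ 35 → quotient 20, remainder 12
35 ÷ 12 → quotient 2, remainder 11
12 ÷ 11 → quotient 1, remainder 1

1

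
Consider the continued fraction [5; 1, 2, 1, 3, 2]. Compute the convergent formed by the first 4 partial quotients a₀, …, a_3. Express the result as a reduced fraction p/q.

23/4

Collapse the nested fraction from the inside out:
Start with 1.
2 + 1/(1/1) = 2 + 1/1 = 3/1
1 + 1/(3/1) = 1 + 1/3 = 4/3
5 + 1/(4/3) = 5 + 3/4 = 23/4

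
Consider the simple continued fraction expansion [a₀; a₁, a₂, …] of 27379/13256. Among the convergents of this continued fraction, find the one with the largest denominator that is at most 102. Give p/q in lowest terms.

95/46

a_0 = 2: 2/1  (≤ bound)
a_1 = 15: 31/15  (≤ bound)
a_2 = 3: 95/46  (≤ bound)
a_3 = 2: 221/107  (> 102, stop)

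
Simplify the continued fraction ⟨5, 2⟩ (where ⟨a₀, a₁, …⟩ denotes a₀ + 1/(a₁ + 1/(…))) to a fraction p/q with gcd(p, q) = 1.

Build up convergents one term at a time:
a_0 = 5: 5/1
a_1 = 2: 11/2

11/2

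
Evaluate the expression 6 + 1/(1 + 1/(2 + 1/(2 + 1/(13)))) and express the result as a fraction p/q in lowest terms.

Build up convergents one term at a time:
a_0 = 6: 6/1
a_1 = 1: 7/1
a_2 = 2: 20/3
a_3 = 2: 47/7
a_4 = 13: 631/94

631/94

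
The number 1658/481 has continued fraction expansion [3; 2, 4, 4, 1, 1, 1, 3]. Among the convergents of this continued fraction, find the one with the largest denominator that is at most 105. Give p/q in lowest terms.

List convergents until the denominator exceeds the bound:
a_0 = 3: 3/1  (≤ bound)
a_1 = 2: 7/2  (≤ bound)
a_2 = 4: 31/9  (≤ bound)
a_3 = 4: 131/38  (≤ bound)
a_4 = 1: 162/47  (≤ bound)
a_5 = 1: 293/85  (≤ bound)
a_6 = 1: 455/132  (> 105, stop)

293/85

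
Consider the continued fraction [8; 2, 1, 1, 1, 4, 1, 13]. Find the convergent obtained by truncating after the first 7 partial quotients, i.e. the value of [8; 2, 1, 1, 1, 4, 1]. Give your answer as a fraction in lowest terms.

377/45

Compute successive convergents:
a_0 = 8: 8/1
a_1 = 2: 17/2
a_2 = 1: 25/3
a_3 = 1: 42/5
a_4 = 1: 67/8
a_5 = 4: 310/37
a_6 = 1: 377/45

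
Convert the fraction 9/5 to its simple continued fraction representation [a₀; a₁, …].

Apply division with remainder until the remainder is 0:
9 = 1·5 + 4, so a_0 = 1
5 = 1·4 + 1, so a_1 = 1
4 = 4·1 + 0, so a_2 = 4

[1; 1, 4]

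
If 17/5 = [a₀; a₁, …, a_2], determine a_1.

2

Repeatedly divide and take the remainder:
⌊17/5⌋ = 3, remainder 2
⌊5/2⌋ = 2, remainder 1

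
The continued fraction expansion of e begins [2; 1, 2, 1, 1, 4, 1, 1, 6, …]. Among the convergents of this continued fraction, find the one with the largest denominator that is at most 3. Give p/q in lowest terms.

8/3

List convergents until the denominator exceeds the bound:
a_0 = 2: 2/1  (≤ bound)
a_1 = 1: 3/1  (≤ bound)
a_2 = 2: 8/3  (≤ bound)
a_3 = 1: 11/4  (> 3, stop)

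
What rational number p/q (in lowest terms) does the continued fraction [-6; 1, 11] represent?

-61/12

Start with 11.
1 + 1/(11/1) = 1 + 1/11 = 12/11
-6 + 1/(12/11) = -6 + 11/12 = -61/12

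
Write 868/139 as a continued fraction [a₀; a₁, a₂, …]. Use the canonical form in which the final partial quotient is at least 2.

868 ÷ 139 → quotient 6, remainder 34
139 ÷ 34 → quotient 4, remainder 3
34 ÷ 3 → quotient 11, remainder 1
3 ÷ 1 → quotient 3, remainder 0

[6; 4, 11, 3]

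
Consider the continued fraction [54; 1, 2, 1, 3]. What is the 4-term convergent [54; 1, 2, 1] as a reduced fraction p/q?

219/4

Start with 1.
2 + 1/(1/1) = 2 + 1/1 = 3/1
1 + 1/(3/1) = 1 + 1/3 = 4/3
54 + 1/(4/3) = 54 + 3/4 = 219/4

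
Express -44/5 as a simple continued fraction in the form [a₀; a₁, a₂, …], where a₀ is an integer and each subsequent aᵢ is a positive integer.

[-9; 5]

-44 ÷ 5 → quotient -9, remainder 1
5 ÷ 1 → quotient 5, remainder 0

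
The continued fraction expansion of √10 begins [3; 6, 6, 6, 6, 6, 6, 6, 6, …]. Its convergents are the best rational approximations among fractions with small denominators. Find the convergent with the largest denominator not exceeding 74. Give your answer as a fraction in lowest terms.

a_0 = 3: 3/1  (≤ bound)
a_1 = 6: 19/6  (≤ bound)
a_2 = 6: 117/37  (≤ bound)
a_3 = 6: 721/228  (> 74, stop)

117/37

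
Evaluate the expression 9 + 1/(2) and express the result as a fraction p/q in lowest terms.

Use the convergent recurrence hₖ = aₖ·hₖ₋₁ + hₖ₋₂ (and likewise for the denominators kₖ):
a_0 = 9: 9/1
a_1 = 2: 19/2

19/2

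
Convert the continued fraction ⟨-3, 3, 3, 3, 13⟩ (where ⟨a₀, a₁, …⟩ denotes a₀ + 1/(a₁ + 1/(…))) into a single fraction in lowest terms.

Starting at the tail and folding back:
Start with 13.
3 + 1/(13/1) = 3 + 1/13 = 40/13
3 + 1/(40/13) = 3 + 13/40 = 133/40
3 + 1/(133/40) = 3 + 40/133 = 439/133
-3 + 1/(439/133) = -3 + 133/439 = -1184/439

-1184/439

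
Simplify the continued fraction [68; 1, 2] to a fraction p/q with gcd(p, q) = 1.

206/3

Start with 2.
1 + 1/(2/1) = 1 + 1/2 = 3/2
68 + 1/(3/2) = 68 + 2/3 = 206/3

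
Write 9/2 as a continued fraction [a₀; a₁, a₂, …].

[4; 2]

9 ÷ 2 → quotient 4, remainder 1
2 ÷ 1 → quotient 2, remainder 0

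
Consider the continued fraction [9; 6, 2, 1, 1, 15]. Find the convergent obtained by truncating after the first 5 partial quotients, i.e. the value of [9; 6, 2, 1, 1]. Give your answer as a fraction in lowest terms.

Work from the innermost term outward:
Start with 1.
1 + 1/(1/1) = 1 + 1/1 = 2/1
2 + 1/(2/1) = 2 + 1/2 = 5/2
6 + 1/(5/2) = 6 + 2/5 = 32/5
9 + 1/(32/5) = 9 + 5/32 = 293/32

293/32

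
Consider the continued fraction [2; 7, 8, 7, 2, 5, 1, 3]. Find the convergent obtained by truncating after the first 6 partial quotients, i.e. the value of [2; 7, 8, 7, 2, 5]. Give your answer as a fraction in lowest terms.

10169/4751

Compute successive convergents:
a_0 = 2: 2/1
a_1 = 7: 15/7
a_2 = 8: 122/57
a_3 = 7: 869/406
a_4 = 2: 1860/869
a_5 = 5: 10169/4751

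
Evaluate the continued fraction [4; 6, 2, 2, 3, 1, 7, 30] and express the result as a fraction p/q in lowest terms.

137236/33021

a_0 = 4: 4/1
a_1 = 6: 25/6
a_2 = 2: 54/13
a_3 = 2: 133/32
a_4 = 3: 453/109
a_5 = 1: 586/141
a_6 = 7: 4555/1096
a_7 = 30: 137236/33021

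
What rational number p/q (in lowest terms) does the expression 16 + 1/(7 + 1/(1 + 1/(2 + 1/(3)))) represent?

Start with 3.
2 + 1/(3/1) = 2 + 1/3 = 7/3
1 + 1/(7/3) = 1 + 3/7 = 10/7
7 + 1/(10/7) = 7 + 7/10 = 77/10
16 + 1/(77/10) = 16 + 10/77 = 1242/77

1242/77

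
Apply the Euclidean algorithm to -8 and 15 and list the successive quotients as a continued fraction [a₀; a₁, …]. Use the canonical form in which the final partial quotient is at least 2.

[-1; 2, 7]

⌊-8/15⌋ = -1, remainder 7
⌊15/7⌋ = 2, remainder 1
⌊7/1⌋ = 7, remainder 0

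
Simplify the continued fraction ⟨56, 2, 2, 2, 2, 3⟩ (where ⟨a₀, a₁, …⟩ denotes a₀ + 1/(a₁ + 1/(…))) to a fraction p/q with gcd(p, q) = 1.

5585/99

Build up convergents one term at a time:
a_0 = 56: 56/1
a_1 = 2: 113/2
a_2 = 2: 282/5
a_3 = 2: 677/12
a_4 = 2: 1636/29
a_5 = 3: 5585/99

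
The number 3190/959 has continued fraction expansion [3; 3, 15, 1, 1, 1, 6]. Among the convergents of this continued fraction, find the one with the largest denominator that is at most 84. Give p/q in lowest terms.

a_0 = 3: 3/1  (≤ bound)
a_1 = 3: 10/3  (≤ bound)
a_2 = 15: 153/46  (≤ bound)
a_3 = 1: 163/49  (≤ bound)
a_4 = 1: 316/95  (> 84, stop)

163/49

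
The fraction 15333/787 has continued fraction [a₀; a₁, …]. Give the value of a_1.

⌊15333/787⌋ = 19, remainder 380
⌊787/380⌋ = 2, remainder 27

2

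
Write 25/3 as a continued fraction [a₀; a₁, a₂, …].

[8; 3]

Apply division with remainder until the remainder is 0:
25 ÷ 3 → quotient 8, remainder 1
3 ÷ 1 → quotient 3, remainder 0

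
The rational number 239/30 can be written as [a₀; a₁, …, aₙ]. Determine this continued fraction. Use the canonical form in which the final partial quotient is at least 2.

[7; 1, 29]

Repeatedly divide and take the remainder:
⌊239/30⌋ = 7, remainder 29
⌊30/29⌋ = 1, remainder 1
⌊29/1⌋ = 29, remainder 0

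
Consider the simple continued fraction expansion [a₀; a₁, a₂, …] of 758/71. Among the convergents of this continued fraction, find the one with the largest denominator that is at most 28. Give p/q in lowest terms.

List convergents until the denominator exceeds the bound:
a_0 = 10: 10/1  (≤ bound)
a_1 = 1: 11/1  (≤ bound)
a_2 = 2: 32/3  (≤ bound)
a_3 = 11: 363/34  (> 28, stop)

32/3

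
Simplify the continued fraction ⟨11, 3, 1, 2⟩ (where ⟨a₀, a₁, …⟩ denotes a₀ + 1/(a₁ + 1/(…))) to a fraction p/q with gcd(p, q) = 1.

a_0 = 11: 11/1
a_1 = 3: 34/3
a_2 = 1: 45/4
a_3 = 2: 124/11

124/11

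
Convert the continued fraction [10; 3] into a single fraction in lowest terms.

31/3

a_0 = 10: 10/1
a_1 = 3: 31/3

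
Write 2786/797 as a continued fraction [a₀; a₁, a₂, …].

[3; 2, 56, 2, 3]

Repeatedly divide and take the remainder:
2786 ÷ 797 → quotient 3, remainder 395
797 ÷ 395 → quotient 2, remainder 7
395 ÷ 7 → quotient 56, remainder 3
7 ÷ 3 → quotient 2, remainder 1
3 ÷ 1 → quotient 3, remainder 0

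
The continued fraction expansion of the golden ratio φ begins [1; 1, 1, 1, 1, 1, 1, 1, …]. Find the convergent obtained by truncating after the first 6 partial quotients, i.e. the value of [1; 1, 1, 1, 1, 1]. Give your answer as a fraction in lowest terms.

13/8

Start with 1.
1 + 1/(1/1) = 1 + 1/1 = 2/1
1 + 1/(2/1) = 1 + 1/2 = 3/2
1 + 1/(3/2) = 1 + 2/3 = 5/3
1 + 1/(5/3) = 1 + 3/5 = 8/5
1 + 1/(8/5) = 1 + 5/8 = 13/8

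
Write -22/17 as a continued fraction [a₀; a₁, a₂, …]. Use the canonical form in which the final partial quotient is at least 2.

-22 = -2·17 + 12, so a_0 = -2
17 = 1·12 + 5, so a_1 = 1
12 = 2·5 + 2, so a_2 = 2
5 = 2·2 + 1, so a_3 = 2
2 = 2·1 + 0, so a_4 = 2

[-2; 1, 2, 2, 2]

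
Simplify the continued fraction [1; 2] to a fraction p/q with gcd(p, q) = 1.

3/2

Build up convergents one term at a time:
a_0 = 1: 1/1
a_1 = 2: 3/2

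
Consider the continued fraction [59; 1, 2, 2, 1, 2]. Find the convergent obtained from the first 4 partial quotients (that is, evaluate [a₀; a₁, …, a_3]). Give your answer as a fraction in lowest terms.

418/7

Start with 2.
2 + 1/(2/1) = 2 + 1/2 = 5/2
1 + 1/(5/2) = 1 + 2/5 = 7/5
59 + 1/(7/5) = 59 + 5/7 = 418/7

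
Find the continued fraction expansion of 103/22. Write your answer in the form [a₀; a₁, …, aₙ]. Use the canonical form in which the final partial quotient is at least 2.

[4; 1, 2, 7]

Repeatedly divide and take the remainder:
103 ÷ 22 → quotient 4, remainder 15
22 ÷ 15 → quotient 1, remainder 7
15 ÷ 7 → quotient 2, remainder 1
7 ÷ 1 → quotient 7, remainder 0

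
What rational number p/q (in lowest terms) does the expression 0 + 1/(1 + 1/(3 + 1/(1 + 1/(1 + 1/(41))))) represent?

Start with 41.
1 + 1/(41/1) = 1 + 1/41 = 42/41
1 + 1/(42/41) = 1 + 41/42 = 83/42
3 + 1/(83/42) = 3 + 42/83 = 291/83
1 + 1/(291/83) = 1 + 83/291 = 374/291
0 + 1/(374/291) = 0 + 291/374 = 291/374

291/374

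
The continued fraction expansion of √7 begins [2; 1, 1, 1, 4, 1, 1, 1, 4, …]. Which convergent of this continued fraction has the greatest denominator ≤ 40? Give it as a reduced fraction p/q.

a_0 = 2: 2/1  (≤ bound)
a_1 = 1: 3/1  (≤ bound)
a_2 = 1: 5/2  (≤ bound)
a_3 = 1: 8/3  (≤ bound)
a_4 = 4: 37/14  (≤ bound)
a_5 = 1: 45/17  (≤ bound)
a_6 = 1: 82/31  (≤ bound)
a_7 = 1: 127/48  (> 40, stop)

82/31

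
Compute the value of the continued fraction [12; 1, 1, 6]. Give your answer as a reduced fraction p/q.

163/13

a_0 = 12: 12/1
a_1 = 1: 13/1
a_2 = 1: 25/2
a_3 = 6: 163/13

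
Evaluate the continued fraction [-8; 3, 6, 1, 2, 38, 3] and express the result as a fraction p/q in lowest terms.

-56167/7311

Start with 3.
38 + 1/(3/1) = 38 + 1/3 = 115/3
2 + 1/(115/3) = 2 + 3/115 = 233/115
1 + 1/(233/115) = 1 + 115/233 = 348/233
6 + 1/(348/233) = 6 + 233/348 = 2321/348
3 + 1/(2321/348) = 3 + 348/2321 = 7311/2321
-8 + 1/(7311/2321) = -8 + 2321/7311 = -56167/7311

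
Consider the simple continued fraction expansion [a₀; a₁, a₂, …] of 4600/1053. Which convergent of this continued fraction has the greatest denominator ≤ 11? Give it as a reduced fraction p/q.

a_0 = 4: 4/1  (≤ bound)
a_1 = 2: 9/2  (≤ bound)
a_2 = 1: 13/3  (≤ bound)
a_3 = 2: 35/8  (≤ bound)
a_4 = 2: 83/19  (> 11, stop)

35/8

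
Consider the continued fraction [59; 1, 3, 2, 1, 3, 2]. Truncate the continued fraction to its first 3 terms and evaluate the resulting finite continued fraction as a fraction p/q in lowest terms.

239/4

Start with 3.
1 + 1/(3/1) = 1 + 1/3 = 4/3
59 + 1/(4/3) = 59 + 3/4 = 239/4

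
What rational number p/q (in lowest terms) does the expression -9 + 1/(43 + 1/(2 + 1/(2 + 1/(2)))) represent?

-4677/521

Start with 2.
2 + 1/(2/1) = 2 + 1/2 = 5/2
2 + 1/(5/2) = 2 + 2/5 = 12/5
43 + 1/(12/5) = 43 + 5/12 = 521/12
-9 + 1/(521/12) = -9 + 12/521 = -4677/521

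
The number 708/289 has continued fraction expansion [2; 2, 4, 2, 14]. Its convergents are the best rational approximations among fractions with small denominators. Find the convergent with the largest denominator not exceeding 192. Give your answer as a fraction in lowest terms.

49/20

a_0 = 2: 2/1  (≤ bound)
a_1 = 2: 5/2  (≤ bound)
a_2 = 4: 22/9  (≤ bound)
a_3 = 2: 49/20  (≤ bound)
a_4 = 14: 708/289  (> 192, stop)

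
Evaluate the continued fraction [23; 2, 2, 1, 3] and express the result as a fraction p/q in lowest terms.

609/26

Start with 3.
1 + 1/(3/1) = 1 + 1/3 = 4/3
2 + 1/(4/3) = 2 + 3/4 = 11/4
2 + 1/(11/4) = 2 + 4/11 = 26/11
23 + 1/(26/11) = 23 + 11/26 = 609/26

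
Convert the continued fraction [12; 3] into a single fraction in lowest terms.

Start with 3.
12 + 1/(3/1) = 12 + 1/3 = 37/3

37/3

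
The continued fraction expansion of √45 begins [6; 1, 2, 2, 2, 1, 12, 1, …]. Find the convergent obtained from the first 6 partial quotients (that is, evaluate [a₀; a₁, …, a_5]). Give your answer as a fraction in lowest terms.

161/24

Start with 1.
2 + 1/(1/1) = 2 + 1/1 = 3/1
2 + 1/(3/1) = 2 + 1/3 = 7/3
2 + 1/(7/3) = 2 + 3/7 = 17/7
1 + 1/(17/7) = 1 + 7/17 = 24/17
6 + 1/(24/17) = 6 + 17/24 = 161/24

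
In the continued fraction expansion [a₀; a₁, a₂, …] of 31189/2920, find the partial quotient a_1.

⌊31189/2920⌋ = 10, remainder 1989
⌊2920/1989⌋ = 1, remainder 931

1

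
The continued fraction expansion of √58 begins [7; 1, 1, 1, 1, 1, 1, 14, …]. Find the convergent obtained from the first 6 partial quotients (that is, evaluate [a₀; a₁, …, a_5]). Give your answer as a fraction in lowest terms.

61/8

Start with 1.
1 + 1/(1/1) = 1 + 1/1 = 2/1
1 + 1/(2/1) = 1 + 1/2 = 3/2
1 + 1/(3/2) = 1 + 2/3 = 5/3
1 + 1/(5/3) = 1 + 3/5 = 8/5
7 + 1/(8/5) = 7 + 5/8 = 61/8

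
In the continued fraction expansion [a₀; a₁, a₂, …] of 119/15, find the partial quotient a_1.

1

Run the Euclidean algorithm, recording each quotient:
⌊119/15⌋ = 7, remainder 14
⌊15/14⌋ = 1, remainder 1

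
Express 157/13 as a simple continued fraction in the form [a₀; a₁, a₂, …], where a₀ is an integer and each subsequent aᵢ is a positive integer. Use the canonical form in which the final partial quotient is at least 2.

[12; 13]

⌊157/13⌋ = 12, remainder 1
⌊13/1⌋ = 13, remainder 0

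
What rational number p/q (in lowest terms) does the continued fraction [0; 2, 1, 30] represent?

31/92

Compute successive convergents:
a_0 = 0: 0/1
a_1 = 2: 1/2
a_2 = 1: 1/3
a_3 = 30: 31/92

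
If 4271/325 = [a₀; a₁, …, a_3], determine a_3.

3

4271 = 13·325 + 46, so a_0 = 13
325 = 7·46 + 3, so a_1 = 7
46 = 15·3 + 1, so a_2 = 15
3 = 3·1 + 0, so a_3 = 3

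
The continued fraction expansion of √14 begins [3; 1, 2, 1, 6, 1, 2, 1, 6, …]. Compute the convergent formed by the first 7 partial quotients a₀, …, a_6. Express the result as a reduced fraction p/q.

333/89

Start with 2.
1 + 1/(2/1) = 1 + 1/2 = 3/2
6 + 1/(3/2) = 6 + 2/3 = 20/3
1 + 1/(20/3) = 1 + 3/20 = 23/20
2 + 1/(23/20) = 2 + 20/23 = 66/23
1 + 1/(66/23) = 1 + 23/66 = 89/66
3 + 1/(89/66) = 3 + 66/89 = 333/89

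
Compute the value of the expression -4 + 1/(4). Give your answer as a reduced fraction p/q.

Compute successive convergents:
a_0 = -4: -4/1
a_1 = 4: -15/4

-15/4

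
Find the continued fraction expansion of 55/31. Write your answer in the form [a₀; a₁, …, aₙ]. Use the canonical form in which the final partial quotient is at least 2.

[1; 1, 3, 2, 3]

⌊55/31⌋ = 1, remainder 24
⌊31/24⌋ = 1, remainder 7
⌊24/7⌋ = 3, remainder 3
⌊7/3⌋ = 2, remainder 1
⌊3/1⌋ = 3, remainder 0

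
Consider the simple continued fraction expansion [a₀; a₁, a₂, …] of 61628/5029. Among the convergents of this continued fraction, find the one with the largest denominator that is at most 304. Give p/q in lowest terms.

List convergents until the denominator exceeds the bound:
a_0 = 12: 12/1  (≤ bound)
a_1 = 3: 37/3  (≤ bound)
a_2 = 1: 49/4  (≤ bound)
a_3 = 13: 674/55  (≤ bound)
a_4 = 15: 10159/829  (> 304, stop)

674/55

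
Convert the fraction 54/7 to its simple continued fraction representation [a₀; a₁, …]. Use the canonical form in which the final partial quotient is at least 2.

Apply division with remainder until the remainder is 0:
54 = 7·7 + 5, so a_0 = 7
7 = 1·5 + 2, so a_1 = 1
5 = 2·2 + 1, so a_2 = 2
2 = 2·1 + 0, so a_3 = 2

[7; 1, 2, 2]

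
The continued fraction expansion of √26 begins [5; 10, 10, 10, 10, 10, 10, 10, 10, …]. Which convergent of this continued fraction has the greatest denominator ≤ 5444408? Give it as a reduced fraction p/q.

a_0 = 5: 5/1  (≤ bound)
a_1 = 10: 51/10  (≤ bound)
a_2 = 10: 515/101  (≤ bound)
a_3 = 10: 5201/1020  (≤ bound)
a_4 = 10: 52525/10301  (≤ bound)
a_5 = 10: 530451/104030  (≤ bound)
a_6 = 10: 5357035/1050601  (≤ bound)
a_7 = 10: 54100801/10610040  (> 5444408, stop)

5357035/1050601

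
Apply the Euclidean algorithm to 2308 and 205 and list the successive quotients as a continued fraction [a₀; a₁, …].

Repeatedly divide and take the remainder:
2308 ÷ 205 → quotient 11, remainder 53
205 ÷ 53 → quotient 3, remainder 46
53 ÷ 46 → quotient 1, remainder 7
46 ÷ 7 → quotient 6, remainder 4
7 ÷ 4 → quotient 1, remainder 3
4 ÷ 3 → quotient 1, remainder 1
3 ÷ 1 → quotient 3, remainder 0

[11; 3, 1, 6, 1, 1, 3]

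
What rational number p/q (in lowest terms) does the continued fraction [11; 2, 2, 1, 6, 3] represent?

Start with 3.
6 + 1/(3/1) = 6 + 1/3 = 19/3
1 + 1/(19/3) = 1 + 3/19 = 22/19
2 + 1/(22/19) = 2 + 19/22 = 63/22
2 + 1/(63/22) = 2 + 22/63 = 148/63
11 + 1/(148/63) = 11 + 63/148 = 1691/148

1691/148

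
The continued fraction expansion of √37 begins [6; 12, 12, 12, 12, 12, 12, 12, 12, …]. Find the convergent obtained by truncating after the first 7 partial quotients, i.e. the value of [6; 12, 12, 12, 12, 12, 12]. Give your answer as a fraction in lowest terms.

18798954/3090529

Collapse the nested fraction from the inside out:
Start with 12.
12 + 1/(12/1) = 12 + 1/12 = 145/12
12 + 1/(145/12) = 12 + 12/145 = 1752/145
12 + 1/(1752/145) = 12 + 145/1752 = 21169/1752
12 + 1/(21169/1752) = 12 + 1752/21169 = 255780/21169
12 + 1/(255780/21169) = 12 + 21169/255780 = 3090529/255780
6 + 1/(3090529/255780) = 6 + 255780/3090529 = 18798954/3090529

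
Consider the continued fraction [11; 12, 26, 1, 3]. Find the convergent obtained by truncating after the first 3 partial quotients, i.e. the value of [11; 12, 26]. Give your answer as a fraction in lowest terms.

Start with 26.
12 + 1/(26/1) = 12 + 1/26 = 313/26
11 + 1/(313/26) = 11 + 26/313 = 3469/313

3469/313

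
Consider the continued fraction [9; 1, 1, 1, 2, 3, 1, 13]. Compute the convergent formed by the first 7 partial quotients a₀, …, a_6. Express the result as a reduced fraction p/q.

Starting at the tail and folding back:
Start with 1.
3 + 1/(1/1) = 3 + 1/1 = 4/1
2 + 1/(4/1) = 2 + 1/4 = 9/4
1 + 1/(9/4) = 1 + 4/9 = 13/9
1 + 1/(13/9) = 1 + 9/13 = 22/13
1 + 1/(22/13) = 1 + 13/22 = 35/22
9 + 1/(35/22) = 9 + 22/35 = 337/35

337/35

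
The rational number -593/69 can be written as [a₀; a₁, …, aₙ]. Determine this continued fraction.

-593 = -9·69 + 28, so a_0 = -9
69 = 2·28 + 13, so a_1 = 2
28 = 2·13 + 2, so a_2 = 2
13 = 6·2 + 1, so a_3 = 6
2 = 2·1 + 0, so a_4 = 2

[-9; 2, 2, 6, 2]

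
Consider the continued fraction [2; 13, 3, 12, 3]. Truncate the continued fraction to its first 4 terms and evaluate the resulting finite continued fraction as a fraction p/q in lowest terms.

Build up convergents one term at a time:
a_0 = 2: 2/1
a_1 = 13: 27/13
a_2 = 3: 83/40
a_3 = 12: 1023/493

1023/493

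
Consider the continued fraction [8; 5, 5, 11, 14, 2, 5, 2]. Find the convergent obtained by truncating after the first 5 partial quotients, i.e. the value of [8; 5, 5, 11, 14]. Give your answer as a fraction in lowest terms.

33589/4100

Build up convergents one term at a time:
a_0 = 8: 8/1
a_1 = 5: 41/5
a_2 = 5: 213/26
a_3 = 11: 2384/291
a_4 = 14: 33589/4100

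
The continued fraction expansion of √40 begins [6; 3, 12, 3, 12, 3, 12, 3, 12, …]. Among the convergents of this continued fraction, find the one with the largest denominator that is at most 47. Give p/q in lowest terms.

234/37

List convergents until the denominator exceeds the bound:
a_0 = 6: 6/1  (≤ bound)
a_1 = 3: 19/3  (≤ bound)
a_2 = 12: 234/37  (≤ bound)
a_3 = 3: 721/114  (> 47, stop)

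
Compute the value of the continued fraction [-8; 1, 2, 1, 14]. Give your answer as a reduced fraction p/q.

a_0 = -8: -8/1
a_1 = 1: -7/1
a_2 = 2: -22/3
a_3 = 1: -29/4
a_4 = 14: -428/59

-428/59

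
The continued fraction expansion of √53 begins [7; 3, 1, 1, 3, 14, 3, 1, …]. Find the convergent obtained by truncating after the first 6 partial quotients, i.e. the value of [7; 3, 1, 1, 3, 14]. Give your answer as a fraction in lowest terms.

Start with 14.
3 + 1/(14/1) = 3 + 1/14 = 43/14
1 + 1/(43/14) = 1 + 14/43 = 57/43
1 + 1/(57/43) = 1 + 43/57 = 100/57
3 + 1/(100/57) = 3 + 57/100 = 357/100
7 + 1/(357/100) = 7 + 100/357 = 2599/357

2599/357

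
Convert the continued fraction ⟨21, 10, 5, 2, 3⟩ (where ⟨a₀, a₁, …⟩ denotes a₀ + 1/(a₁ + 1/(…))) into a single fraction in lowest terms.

Collapse the nested fraction from the inside out:
Start with 3.
2 + 1/(3/1) = 2 + 1/3 = 7/3
5 + 1/(7/3) = 5 + 3/7 = 38/7
10 + 1/(38/7) = 10 + 7/38 = 387/38
21 + 1/(387/38) = 21 + 38/387 = 8165/387

8165/387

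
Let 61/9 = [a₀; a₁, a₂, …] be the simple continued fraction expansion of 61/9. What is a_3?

2

61 = 6·9 + 7, so a_0 = 6
9 = 1·7 + 2, so a_1 = 1
7 = 3·2 + 1, so a_2 = 3
2 = 2·1 + 0, so a_3 = 2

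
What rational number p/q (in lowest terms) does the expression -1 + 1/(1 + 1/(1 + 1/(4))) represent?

Compute successive convergents:
a_0 = -1: -1/1
a_1 = 1: 0/1
a_2 = 1: -1/2
a_3 = 4: -4/9

-4/9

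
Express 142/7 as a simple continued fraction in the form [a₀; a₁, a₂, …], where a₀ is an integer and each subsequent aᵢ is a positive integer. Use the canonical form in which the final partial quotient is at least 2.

[20; 3, 2]

142 = 20·7 + 2, so a_0 = 20
7 = 3·2 + 1, so a_1 = 3
2 = 2·1 + 0, so a_2 = 2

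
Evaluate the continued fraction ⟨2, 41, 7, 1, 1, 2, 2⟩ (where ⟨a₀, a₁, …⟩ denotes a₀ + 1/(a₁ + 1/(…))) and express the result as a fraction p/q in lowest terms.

a_0 = 2: 2/1
a_1 = 41: 83/41
a_2 = 7: 583/288
a_3 = 1: 666/329
a_4 = 1: 1249/617
a_5 = 2: 3164/1563
a_6 = 2: 7577/3743

7577/3743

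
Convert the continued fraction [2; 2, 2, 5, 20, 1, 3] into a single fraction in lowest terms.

5443/2261

Build up convergents one term at a time:
a_0 = 2: 2/1
a_1 = 2: 5/2
a_2 = 2: 12/5
a_3 = 5: 65/27
a_4 = 20: 1312/545
a_5 = 1: 1377/572
a_6 = 3: 5443/2261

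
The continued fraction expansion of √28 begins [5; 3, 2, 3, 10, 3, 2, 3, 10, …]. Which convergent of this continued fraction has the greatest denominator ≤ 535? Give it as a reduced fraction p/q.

List convergents until the denominator exceeds the bound:
a_0 = 5: 5/1  (≤ bound)
a_1 = 3: 16/3  (≤ bound)
a_2 = 2: 37/7  (≤ bound)
a_3 = 3: 127/24  (≤ bound)
a_4 = 10: 1307/247  (≤ bound)
a_5 = 3: 4048/765  (> 535, stop)

1307/247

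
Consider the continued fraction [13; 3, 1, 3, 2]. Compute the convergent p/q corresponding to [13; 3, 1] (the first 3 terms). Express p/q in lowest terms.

Start with 1.
3 + 1/(1/1) = 3 + 1/1 = 4/1
13 + 1/(4/1) = 13 + 1/4 = 53/4

53/4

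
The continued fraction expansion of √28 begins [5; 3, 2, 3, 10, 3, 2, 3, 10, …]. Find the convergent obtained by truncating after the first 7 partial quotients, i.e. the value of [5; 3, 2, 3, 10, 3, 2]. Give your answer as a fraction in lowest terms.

a_0 = 5: 5/1
a_1 = 3: 16/3
a_2 = 2: 37/7
a_3 = 3: 127/24
a_4 = 10: 1307/247
a_5 = 3: 4048/765
a_6 = 2: 9403/1777

9403/1777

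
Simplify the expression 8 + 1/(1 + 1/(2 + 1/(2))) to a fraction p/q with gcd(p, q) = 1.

Start with 2.
2 + 1/(2/1) = 2 + 1/2 = 5/2
1 + 1/(5/2) = 1 + 2/5 = 7/5
8 + 1/(7/5) = 8 + 5/7 = 61/7

61/7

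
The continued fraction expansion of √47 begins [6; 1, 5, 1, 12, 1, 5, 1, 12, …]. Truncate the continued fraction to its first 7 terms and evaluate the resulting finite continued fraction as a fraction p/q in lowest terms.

3942/575

a_0 = 6: 6/1
a_1 = 1: 7/1
a_2 = 5: 41/6
a_3 = 1: 48/7
a_4 = 12: 617/90
a_5 = 1: 665/97
a_6 = 5: 3942/575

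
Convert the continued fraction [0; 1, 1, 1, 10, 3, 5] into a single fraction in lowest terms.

346/527

Collapse the nested fraction from the inside out:
Start with 5.
3 + 1/(5/1) = 3 + 1/5 = 16/5
10 + 1/(16/5) = 10 + 5/16 = 165/16
1 + 1/(165/16) = 1 + 16/165 = 181/165
1 + 1/(181/165) = 1 + 165/181 = 346/181
1 + 1/(346/181) = 1 + 181/346 = 527/346
0 + 1/(527/346) = 0 + 346/527 = 346/527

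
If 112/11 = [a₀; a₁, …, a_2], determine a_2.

Run the Euclidean algorithm, recording each quotient:
⌊112/11⌋ = 10, remainder 2
⌊11/2⌋ = 5, remainder 1
⌊2/1⌋ = 2, remainder 0

2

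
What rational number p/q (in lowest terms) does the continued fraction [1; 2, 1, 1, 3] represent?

Start with 3.
1 + 1/(3/1) = 1 + 1/3 = 4/3
1 + 1/(4/3) = 1 + 3/4 = 7/4
2 + 1/(7/4) = 2 + 4/7 = 18/7
1 + 1/(18/7) = 1 + 7/18 = 25/18

25/18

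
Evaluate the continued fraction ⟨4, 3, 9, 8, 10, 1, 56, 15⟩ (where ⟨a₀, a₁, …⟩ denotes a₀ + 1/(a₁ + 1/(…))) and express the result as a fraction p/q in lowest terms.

9325957/2157995

a_0 = 4: 4/1
a_1 = 3: 13/3
a_2 = 9: 121/28
a_3 = 8: 981/227
a_4 = 10: 9931/2298
a_5 = 1: 10912/2525
a_6 = 56: 621003/143698
a_7 = 15: 9325957/2157995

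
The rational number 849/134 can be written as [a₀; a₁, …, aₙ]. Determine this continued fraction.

[6; 2, 1, 44]

849 = 6·134 + 45, so a_0 = 6
134 = 2·45 + 44, so a_1 = 2
45 = 1·44 + 1, so a_2 = 1
44 = 44·1 + 0, so a_3 = 44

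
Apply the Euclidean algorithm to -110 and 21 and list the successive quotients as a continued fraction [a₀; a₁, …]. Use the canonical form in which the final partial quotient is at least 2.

[-6; 1, 3, 5]

Repeatedly divide and take the remainder:
-110 ÷ 21 → quotient -6, remainder 16
21 ÷ 16 → quotient 1, remainder 5
16 ÷ 5 → quotient 3, remainder 1
5 ÷ 1 → quotient 5, remainder 0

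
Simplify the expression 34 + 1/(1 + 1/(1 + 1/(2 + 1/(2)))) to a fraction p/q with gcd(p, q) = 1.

Compute successive convergents:
a_0 = 34: 34/1
a_1 = 1: 35/1
a_2 = 1: 69/2
a_3 = 2: 173/5
a_4 = 2: 415/12

415/12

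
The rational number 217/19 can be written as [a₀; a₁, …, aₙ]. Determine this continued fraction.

[11; 2, 2, 1, 2]

217 = 11·19 + 8, so a_0 = 11
19 = 2·8 + 3, so a_1 = 2
8 = 2·3 + 2, so a_2 = 2
3 = 1·2 + 1, so a_3 = 1
2 = 2·1 + 0, so a_4 = 2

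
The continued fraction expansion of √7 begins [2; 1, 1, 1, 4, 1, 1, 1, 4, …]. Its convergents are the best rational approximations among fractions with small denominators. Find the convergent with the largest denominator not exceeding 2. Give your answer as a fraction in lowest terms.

5/2

a_0 = 2: 2/1  (≤ bound)
a_1 = 1: 3/1  (≤ bound)
a_2 = 1: 5/2  (≤ bound)
a_3 = 1: 8/3  (> 2, stop)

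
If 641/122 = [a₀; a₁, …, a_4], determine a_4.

2

Run the Euclidean algorithm, recording each quotient:
641 = 5·122 + 31, so a_0 = 5
122 = 3·31 + 29, so a_1 = 3
31 = 1·29 + 2, so a_2 = 1
29 = 14·2 + 1, so a_3 = 14
2 = 2·1 + 0, so a_4 = 2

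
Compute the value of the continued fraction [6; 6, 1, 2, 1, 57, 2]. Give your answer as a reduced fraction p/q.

Start with 2.
57 + 1/(2/1) = 57 + 1/2 = 115/2
1 + 1/(115/2) = 1 + 2/115 = 117/115
2 + 1/(117/115) = 2 + 115/117 = 349/117
1 + 1/(349/117) = 1 + 117/349 = 466/349
6 + 1/(466/349) = 6 + 349/466 = 3145/466
6 + 1/(3145/466) = 6 + 466/3145 = 19336/3145

19336/3145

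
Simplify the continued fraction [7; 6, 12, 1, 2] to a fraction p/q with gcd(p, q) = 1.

1655/231

Build up convergents one term at a time:
a_0 = 7: 7/1
a_1 = 6: 43/6
a_2 = 12: 523/73
a_3 = 1: 566/79
a_4 = 2: 1655/231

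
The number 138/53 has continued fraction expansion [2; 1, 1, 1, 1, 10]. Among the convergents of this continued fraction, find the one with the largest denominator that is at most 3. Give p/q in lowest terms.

8/3

a_0 = 2: 2/1  (≤ bound)
a_1 = 1: 3/1  (≤ bound)
a_2 = 1: 5/2  (≤ bound)
a_3 = 1: 8/3  (≤ bound)
a_4 = 1: 13/5  (> 3, stop)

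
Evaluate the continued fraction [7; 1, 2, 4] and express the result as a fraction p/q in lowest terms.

Work from the innermost term outward:
Start with 4.
2 + 1/(4/1) = 2 + 1/4 = 9/4
1 + 1/(9/4) = 1 + 4/9 = 13/9
7 + 1/(13/9) = 7 + 9/13 = 100/13

100/13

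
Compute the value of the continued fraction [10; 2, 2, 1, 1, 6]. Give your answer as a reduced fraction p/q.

a_0 = 10: 10/1
a_1 = 2: 21/2
a_2 = 2: 52/5
a_3 = 1: 73/7
a_4 = 1: 125/12
a_5 = 6: 823/79

823/79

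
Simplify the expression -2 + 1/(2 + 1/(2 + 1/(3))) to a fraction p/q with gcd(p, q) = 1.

-27/17

Collapse the nested fraction from the inside out:
Start with 3.
2 + 1/(3/1) = 2 + 1/3 = 7/3
2 + 1/(7/3) = 2 + 3/7 = 17/7
-2 + 1/(17/7) = -2 + 7/17 = -27/17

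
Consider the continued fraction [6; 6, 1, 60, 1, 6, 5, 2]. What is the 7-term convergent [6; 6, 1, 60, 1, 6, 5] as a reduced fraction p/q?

95545/15553

Build up convergents one term at a time:
a_0 = 6: 6/1
a_1 = 6: 37/6
a_2 = 1: 43/7
a_3 = 60: 2617/426
a_4 = 1: 2660/433
a_5 = 6: 18577/3024
a_6 = 5: 95545/15553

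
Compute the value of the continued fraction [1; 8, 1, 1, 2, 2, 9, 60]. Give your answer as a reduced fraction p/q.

Work from the innermost term outward:
Start with 60.
9 + 1/(60/1) = 9 + 1/60 = 541/60
2 + 1/(541/60) = 2 + 60/541 = 1142/541
2 + 1/(1142/541) = 2 + 541/1142 = 2825/1142
1 + 1/(2825/1142) = 1 + 1142/2825 = 3967/2825
1 + 1/(3967/2825) = 1 + 2825/3967 = 6792/3967
8 + 1/(6792/3967) = 8 + 3967/6792 = 58303/6792
1 + 1/(58303/6792) = 1 + 6792/58303 = 65095/58303

65095/58303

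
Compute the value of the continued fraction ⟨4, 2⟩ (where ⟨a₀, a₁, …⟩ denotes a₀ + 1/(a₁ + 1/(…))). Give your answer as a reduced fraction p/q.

a_0 = 4: 4/1
a_1 = 2: 9/2

9/2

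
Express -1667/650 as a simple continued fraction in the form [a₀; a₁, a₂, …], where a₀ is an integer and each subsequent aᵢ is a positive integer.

-1667 ÷ 650 → quotient -3, remainder 283
650 ÷ 283 → quotient 2, remainder 84
283 ÷ 84 → quotient 3, remainder 31
84 ÷ 31 → quotient 2, remainder 22
31 ÷ 22 → quotient 1, remainder 9
22 ÷ 9 → quotient 2, remainder 4
9 ÷ 4 → quotient 2, remainder 1
4 ÷ 1 → quotient 4, remainder 0

[-3; 2, 3, 2, 1, 2, 2, 4]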